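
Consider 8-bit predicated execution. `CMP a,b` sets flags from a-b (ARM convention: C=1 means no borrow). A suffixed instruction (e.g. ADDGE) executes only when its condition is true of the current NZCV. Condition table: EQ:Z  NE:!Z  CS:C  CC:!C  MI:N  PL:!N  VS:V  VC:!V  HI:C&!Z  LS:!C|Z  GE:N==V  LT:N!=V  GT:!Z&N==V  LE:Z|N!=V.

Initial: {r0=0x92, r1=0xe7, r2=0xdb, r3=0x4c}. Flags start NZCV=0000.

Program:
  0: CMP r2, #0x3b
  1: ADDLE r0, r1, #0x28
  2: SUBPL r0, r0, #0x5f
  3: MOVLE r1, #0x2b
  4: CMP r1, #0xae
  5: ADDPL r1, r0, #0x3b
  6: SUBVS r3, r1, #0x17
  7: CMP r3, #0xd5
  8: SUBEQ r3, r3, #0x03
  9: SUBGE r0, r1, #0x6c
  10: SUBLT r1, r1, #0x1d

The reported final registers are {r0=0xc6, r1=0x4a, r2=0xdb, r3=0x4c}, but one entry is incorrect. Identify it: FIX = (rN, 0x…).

[0] flags=1010 → (cmp)
[1] flags=1010 LE?T → r0=0x0f
[2] flags=1010 PL?F → skip
[3] flags=1010 LE?T → r1=0x2b
[4] flags=0000 → (cmp)
[5] flags=0000 PL?T → r1=0x4a
[6] flags=0000 VS?F → skip
[7] flags=0000 → (cmp)
[8] flags=0000 EQ?F → skip
[9] flags=0000 GE?T → r0=0xde
[10] flags=0000 LT?F → skip

FIX = (r0, 0xde)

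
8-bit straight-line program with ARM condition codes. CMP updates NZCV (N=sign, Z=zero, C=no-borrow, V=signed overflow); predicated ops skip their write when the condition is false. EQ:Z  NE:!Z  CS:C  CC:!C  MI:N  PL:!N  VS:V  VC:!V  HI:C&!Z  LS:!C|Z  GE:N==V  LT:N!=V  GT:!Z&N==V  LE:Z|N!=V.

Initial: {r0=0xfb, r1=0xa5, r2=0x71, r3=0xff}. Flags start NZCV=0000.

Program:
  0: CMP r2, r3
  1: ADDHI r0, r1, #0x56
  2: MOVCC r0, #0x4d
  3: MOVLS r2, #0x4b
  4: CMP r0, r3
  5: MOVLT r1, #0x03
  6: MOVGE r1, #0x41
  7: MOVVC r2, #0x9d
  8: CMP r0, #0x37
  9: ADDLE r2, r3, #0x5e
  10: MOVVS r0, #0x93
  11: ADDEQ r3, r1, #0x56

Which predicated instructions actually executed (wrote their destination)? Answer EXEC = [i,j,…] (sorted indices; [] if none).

[0] flags=0000 → (cmp)
[1] flags=0000 HI?F → skip
[2] flags=0000 CC?T → r0=0x4d
[3] flags=0000 LS?T → r2=0x4b
[4] flags=0000 → (cmp)
[5] flags=0000 LT?F → skip
[6] flags=0000 GE?T → r1=0x41
[7] flags=0000 VC?T → r2=0x9d
[8] flags=0010 → (cmp)
[9] flags=0010 LE?F → skip
[10] flags=0010 VS?F → skip
[11] flags=0010 EQ?F → skip

EXEC = [2,3,6,7]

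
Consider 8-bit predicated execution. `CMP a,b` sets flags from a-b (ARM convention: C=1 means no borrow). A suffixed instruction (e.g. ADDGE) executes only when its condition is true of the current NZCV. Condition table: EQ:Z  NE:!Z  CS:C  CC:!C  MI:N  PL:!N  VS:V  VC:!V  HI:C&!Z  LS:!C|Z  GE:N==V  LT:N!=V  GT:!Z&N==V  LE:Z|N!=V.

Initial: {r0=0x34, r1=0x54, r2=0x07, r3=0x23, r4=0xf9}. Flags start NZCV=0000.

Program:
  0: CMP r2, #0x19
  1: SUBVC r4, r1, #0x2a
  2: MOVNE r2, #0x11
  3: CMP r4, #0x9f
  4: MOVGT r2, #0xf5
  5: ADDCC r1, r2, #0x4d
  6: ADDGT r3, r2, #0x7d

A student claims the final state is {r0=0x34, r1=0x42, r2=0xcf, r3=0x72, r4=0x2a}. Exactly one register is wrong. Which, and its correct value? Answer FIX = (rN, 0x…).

[0] flags=1000 → (cmp)
[1] flags=1000 VC?T → r4=0x2a
[2] flags=1000 NE?T → r2=0x11
[3] flags=1001 → (cmp)
[4] flags=1001 GT?T → r2=0xf5
[5] flags=1001 CC?T → r1=0x42
[6] flags=1001 GT?T → r3=0x72

FIX = (r2, 0xf5)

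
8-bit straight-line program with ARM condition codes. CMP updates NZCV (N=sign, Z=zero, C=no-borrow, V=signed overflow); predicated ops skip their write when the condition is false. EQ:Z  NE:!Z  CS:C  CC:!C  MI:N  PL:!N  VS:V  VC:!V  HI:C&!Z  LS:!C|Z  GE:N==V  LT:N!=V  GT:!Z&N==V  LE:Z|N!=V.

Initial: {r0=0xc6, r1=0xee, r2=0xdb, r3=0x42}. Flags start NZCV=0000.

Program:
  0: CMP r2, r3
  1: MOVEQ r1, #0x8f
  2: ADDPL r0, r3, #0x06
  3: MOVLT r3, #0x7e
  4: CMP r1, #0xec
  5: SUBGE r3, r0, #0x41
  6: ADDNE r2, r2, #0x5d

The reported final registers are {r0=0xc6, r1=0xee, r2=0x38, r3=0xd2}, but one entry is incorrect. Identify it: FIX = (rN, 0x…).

0: ✓ CMP  NZCV=1010
1: · MOVEQ
2: · ADDPL
3: ✓ MOVLT  r3←0x7e
4: ✓ CMP  NZCV=0010
5: ✓ SUBGE  r3←0x85
6: ✓ ADDNE  r2←0x38

FIX = (r3, 0x85)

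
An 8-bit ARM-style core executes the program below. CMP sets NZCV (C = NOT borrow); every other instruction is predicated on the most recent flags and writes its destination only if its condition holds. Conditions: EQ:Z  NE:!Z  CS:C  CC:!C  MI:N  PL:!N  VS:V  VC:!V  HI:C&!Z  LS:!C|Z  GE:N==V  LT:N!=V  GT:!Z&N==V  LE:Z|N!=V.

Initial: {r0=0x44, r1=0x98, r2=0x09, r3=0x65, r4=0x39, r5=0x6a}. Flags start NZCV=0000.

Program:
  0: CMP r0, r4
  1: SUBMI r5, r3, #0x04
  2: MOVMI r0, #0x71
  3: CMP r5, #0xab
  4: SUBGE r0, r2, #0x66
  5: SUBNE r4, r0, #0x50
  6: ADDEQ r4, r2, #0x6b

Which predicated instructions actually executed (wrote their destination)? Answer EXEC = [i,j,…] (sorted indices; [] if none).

EXEC = [4,5]

0: ✓ CMP  NZCV=0010
1: · SUBMI
2: · MOVMI
3: ✓ CMP  NZCV=1001
4: ✓ SUBGE  r0←0xa3
5: ✓ SUBNE  r4←0x53
6: · ADDEQ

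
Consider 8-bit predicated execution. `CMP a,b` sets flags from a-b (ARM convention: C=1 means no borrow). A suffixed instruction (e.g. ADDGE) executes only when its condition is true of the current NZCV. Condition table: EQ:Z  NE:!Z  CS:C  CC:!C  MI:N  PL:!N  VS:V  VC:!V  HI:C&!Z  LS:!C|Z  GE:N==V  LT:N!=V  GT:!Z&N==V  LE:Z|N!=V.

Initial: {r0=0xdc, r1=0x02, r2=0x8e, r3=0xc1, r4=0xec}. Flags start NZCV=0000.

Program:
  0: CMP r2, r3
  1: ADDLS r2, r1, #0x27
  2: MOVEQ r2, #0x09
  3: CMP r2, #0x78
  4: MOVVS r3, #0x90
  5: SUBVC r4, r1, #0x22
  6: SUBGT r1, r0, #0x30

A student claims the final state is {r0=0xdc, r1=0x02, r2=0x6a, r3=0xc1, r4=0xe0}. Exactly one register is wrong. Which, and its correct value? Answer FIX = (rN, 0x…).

0: ✓ CMP  NZCV=1000
1: ✓ ADDLS  r2←0x29
2: · MOVEQ
3: ✓ CMP  NZCV=1000
4: · MOVVS
5: ✓ SUBVC  r4←0xe0
6: · SUBGT

FIX = (r2, 0x29)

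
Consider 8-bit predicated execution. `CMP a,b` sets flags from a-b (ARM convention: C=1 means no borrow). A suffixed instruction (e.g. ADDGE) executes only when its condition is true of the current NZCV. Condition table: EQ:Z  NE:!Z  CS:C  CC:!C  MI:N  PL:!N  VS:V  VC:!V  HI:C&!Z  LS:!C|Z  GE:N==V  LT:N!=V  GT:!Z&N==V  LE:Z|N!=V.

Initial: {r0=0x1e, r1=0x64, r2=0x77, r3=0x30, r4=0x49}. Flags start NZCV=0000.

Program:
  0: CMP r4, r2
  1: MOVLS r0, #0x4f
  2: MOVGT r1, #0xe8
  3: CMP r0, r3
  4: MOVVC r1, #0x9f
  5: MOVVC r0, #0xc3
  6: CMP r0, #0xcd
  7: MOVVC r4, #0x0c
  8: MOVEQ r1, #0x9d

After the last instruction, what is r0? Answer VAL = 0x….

VAL = 0xc3

[0] flags=1000 → (cmp)
[1] flags=1000 LS?T → r0=0x4f
[2] flags=1000 GT?F → skip
[3] flags=0010 → (cmp)
[4] flags=0010 VC?T → r1=0x9f
[5] flags=0010 VC?T → r0=0xc3
[6] flags=1000 → (cmp)
[7] flags=1000 VC?T → r4=0x0c
[8] flags=1000 EQ?F → skip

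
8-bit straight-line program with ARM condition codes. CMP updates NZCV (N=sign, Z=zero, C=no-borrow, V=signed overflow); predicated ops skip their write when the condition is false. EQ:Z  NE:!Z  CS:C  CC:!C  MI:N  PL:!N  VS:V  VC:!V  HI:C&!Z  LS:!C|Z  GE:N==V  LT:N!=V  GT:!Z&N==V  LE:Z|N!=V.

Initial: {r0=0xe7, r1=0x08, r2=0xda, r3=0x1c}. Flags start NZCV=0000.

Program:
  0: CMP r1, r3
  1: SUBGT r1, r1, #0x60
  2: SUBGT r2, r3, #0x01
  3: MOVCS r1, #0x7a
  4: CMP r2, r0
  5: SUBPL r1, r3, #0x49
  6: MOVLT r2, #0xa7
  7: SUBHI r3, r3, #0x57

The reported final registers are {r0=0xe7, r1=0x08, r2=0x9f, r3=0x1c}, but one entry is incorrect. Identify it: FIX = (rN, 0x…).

FIX = (r2, 0xa7)

0: ✓ CMP  NZCV=1000
1: · SUBGT
2: · SUBGT
3: · MOVCS
4: ✓ CMP  NZCV=1000
5: · SUBPL
6: ✓ MOVLT  r2←0xa7
7: · SUBHI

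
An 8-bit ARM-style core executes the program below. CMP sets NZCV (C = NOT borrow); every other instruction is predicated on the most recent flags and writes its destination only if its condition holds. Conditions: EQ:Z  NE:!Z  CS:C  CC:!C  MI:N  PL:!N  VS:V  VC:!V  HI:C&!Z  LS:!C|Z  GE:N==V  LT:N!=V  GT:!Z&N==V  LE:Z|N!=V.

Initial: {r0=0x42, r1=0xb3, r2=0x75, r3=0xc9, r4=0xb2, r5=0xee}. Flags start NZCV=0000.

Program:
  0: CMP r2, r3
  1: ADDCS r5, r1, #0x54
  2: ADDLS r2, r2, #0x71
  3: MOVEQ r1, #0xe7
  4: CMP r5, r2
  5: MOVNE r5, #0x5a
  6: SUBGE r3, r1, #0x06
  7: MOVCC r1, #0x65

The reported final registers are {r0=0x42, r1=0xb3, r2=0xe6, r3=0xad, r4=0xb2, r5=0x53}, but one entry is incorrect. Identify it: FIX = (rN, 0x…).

[0] flags=1001 → (cmp)
[1] flags=1001 CS?F → skip
[2] flags=1001 LS?T → r2=0xe6
[3] flags=1001 EQ?F → skip
[4] flags=0010 → (cmp)
[5] flags=0010 NE?T → r5=0x5a
[6] flags=0010 GE?T → r3=0xad
[7] flags=0010 CC?F → skip

FIX = (r5, 0x5a)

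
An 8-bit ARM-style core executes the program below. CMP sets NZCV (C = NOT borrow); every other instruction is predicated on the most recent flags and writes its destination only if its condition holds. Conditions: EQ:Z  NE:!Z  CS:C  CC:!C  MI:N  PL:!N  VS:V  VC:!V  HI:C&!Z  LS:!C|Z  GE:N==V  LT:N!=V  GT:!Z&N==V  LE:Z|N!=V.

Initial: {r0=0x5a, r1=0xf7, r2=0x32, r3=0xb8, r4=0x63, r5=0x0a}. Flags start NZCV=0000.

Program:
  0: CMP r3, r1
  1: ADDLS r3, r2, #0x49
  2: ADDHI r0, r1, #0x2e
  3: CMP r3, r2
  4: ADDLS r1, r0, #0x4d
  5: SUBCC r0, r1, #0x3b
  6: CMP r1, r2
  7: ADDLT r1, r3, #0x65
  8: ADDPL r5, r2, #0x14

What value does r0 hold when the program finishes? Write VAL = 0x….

VAL = 0x5a

0: ✓ CMP  NZCV=1000
1: ✓ ADDLS  r3←0x7b
2: · ADDHI
3: ✓ CMP  NZCV=0010
4: · ADDLS
5: · SUBCC
6: ✓ CMP  NZCV=1010
7: ✓ ADDLT  r1←0xe0
8: · ADDPL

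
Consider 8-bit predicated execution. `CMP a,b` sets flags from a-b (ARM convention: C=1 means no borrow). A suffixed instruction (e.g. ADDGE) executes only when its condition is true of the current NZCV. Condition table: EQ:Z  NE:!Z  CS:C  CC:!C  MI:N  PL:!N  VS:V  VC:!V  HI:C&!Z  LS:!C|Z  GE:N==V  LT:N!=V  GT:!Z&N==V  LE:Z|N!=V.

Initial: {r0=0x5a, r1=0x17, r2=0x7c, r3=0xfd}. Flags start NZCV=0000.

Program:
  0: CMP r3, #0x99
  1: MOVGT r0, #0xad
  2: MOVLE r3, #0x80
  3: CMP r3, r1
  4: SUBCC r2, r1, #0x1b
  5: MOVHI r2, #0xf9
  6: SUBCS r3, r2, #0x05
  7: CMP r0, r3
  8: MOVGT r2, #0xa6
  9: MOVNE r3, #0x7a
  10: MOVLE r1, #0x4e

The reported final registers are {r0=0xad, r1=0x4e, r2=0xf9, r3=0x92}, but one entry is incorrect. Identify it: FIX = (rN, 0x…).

[0] flags=0010 → (cmp)
[1] flags=0010 GT?T → r0=0xad
[2] flags=0010 LE?F → skip
[3] flags=1010 → (cmp)
[4] flags=1010 CC?F → skip
[5] flags=1010 HI?T → r2=0xf9
[6] flags=1010 CS?T → r3=0xf4
[7] flags=1000 → (cmp)
[8] flags=1000 GT?F → skip
[9] flags=1000 NE?T → r3=0x7a
[10] flags=1000 LE?T → r1=0x4e

FIX = (r3, 0x7a)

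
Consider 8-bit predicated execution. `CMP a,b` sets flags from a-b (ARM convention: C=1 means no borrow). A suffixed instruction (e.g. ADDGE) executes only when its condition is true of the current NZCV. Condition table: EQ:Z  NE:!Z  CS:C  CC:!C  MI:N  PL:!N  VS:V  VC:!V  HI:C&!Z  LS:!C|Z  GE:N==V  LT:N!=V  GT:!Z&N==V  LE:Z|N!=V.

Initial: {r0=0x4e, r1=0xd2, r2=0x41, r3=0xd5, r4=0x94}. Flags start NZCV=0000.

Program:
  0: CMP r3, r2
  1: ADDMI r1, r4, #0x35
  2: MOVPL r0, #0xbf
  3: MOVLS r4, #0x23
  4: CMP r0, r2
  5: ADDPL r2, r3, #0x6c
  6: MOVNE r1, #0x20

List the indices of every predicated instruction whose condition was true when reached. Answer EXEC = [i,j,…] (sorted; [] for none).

0: ✓ CMP  NZCV=1010
1: ✓ ADDMI  r1←0xc9
2: · MOVPL
3: · MOVLS
4: ✓ CMP  NZCV=0010
5: ✓ ADDPL  r2←0x41
6: ✓ MOVNE  r1←0x20

EXEC = [1,5,6]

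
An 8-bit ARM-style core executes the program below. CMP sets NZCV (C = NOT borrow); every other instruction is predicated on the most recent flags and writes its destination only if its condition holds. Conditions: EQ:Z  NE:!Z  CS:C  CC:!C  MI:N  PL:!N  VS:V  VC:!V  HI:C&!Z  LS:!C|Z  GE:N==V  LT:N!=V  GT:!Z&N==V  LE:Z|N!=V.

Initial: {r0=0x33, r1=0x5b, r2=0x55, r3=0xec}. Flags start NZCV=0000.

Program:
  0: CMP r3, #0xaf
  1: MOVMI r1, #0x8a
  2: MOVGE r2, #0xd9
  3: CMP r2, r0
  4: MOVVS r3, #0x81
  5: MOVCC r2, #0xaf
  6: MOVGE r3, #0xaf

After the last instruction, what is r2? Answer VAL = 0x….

0: ✓ CMP  NZCV=0010
1: · MOVMI
2: ✓ MOVGE  r2←0xd9
3: ✓ CMP  NZCV=1010
4: · MOVVS
5: · MOVCC
6: · MOVGE

VAL = 0xd9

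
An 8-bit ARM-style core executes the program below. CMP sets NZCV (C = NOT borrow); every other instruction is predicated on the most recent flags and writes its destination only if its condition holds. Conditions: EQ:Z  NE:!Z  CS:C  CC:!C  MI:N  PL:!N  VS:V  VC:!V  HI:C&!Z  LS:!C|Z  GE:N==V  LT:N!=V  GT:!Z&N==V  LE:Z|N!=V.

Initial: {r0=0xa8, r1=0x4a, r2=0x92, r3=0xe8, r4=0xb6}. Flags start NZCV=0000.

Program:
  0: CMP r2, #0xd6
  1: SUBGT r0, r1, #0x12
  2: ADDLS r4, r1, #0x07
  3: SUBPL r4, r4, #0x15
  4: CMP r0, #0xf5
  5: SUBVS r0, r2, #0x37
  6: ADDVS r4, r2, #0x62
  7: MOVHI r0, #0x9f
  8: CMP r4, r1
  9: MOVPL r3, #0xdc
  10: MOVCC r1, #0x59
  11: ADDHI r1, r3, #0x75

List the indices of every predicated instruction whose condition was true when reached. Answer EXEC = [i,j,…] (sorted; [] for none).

EXEC = [2,9,11]

[0] flags=1000 → (cmp)
[1] flags=1000 GT?F → skip
[2] flags=1000 LS?T → r4=0x51
[3] flags=1000 PL?F → skip
[4] flags=1000 → (cmp)
[5] flags=1000 VS?F → skip
[6] flags=1000 VS?F → skip
[7] flags=1000 HI?F → skip
[8] flags=0010 → (cmp)
[9] flags=0010 PL?T → r3=0xdc
[10] flags=0010 CC?F → skip
[11] flags=0010 HI?T → r1=0x51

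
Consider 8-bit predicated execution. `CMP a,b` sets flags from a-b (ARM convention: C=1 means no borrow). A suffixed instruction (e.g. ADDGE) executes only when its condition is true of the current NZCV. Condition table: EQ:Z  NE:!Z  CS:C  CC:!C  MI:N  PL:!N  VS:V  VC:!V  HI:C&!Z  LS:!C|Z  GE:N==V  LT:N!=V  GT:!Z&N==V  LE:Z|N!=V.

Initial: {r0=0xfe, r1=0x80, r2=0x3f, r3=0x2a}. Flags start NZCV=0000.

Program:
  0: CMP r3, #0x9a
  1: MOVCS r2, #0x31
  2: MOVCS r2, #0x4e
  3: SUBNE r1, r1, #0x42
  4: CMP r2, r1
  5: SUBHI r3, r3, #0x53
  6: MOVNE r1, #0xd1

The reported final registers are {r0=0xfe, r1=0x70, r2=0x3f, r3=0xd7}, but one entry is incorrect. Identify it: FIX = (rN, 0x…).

[0] flags=1001 → (cmp)
[1] flags=1001 CS?F → skip
[2] flags=1001 CS?F → skip
[3] flags=1001 NE?T → r1=0x3e
[4] flags=0010 → (cmp)
[5] flags=0010 HI?T → r3=0xd7
[6] flags=0010 NE?T → r1=0xd1

FIX = (r1, 0xd1)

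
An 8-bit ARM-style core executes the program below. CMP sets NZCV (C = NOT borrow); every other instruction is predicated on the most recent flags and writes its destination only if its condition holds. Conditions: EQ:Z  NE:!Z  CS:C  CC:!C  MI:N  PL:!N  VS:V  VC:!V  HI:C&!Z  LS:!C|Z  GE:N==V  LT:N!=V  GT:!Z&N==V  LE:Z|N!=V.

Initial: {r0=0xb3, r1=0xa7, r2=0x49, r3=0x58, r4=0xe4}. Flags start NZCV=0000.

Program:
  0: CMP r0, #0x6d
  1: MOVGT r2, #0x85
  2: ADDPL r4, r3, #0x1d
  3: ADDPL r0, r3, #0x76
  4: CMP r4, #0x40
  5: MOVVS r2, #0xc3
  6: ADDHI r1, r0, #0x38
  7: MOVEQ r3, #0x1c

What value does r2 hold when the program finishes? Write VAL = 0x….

[0] flags=0011 → (cmp)
[1] flags=0011 GT?F → skip
[2] flags=0011 PL?T → r4=0x75
[3] flags=0011 PL?T → r0=0xce
[4] flags=0010 → (cmp)
[5] flags=0010 VS?F → skip
[6] flags=0010 HI?T → r1=0x06
[7] flags=0010 EQ?F → skip

VAL = 0x49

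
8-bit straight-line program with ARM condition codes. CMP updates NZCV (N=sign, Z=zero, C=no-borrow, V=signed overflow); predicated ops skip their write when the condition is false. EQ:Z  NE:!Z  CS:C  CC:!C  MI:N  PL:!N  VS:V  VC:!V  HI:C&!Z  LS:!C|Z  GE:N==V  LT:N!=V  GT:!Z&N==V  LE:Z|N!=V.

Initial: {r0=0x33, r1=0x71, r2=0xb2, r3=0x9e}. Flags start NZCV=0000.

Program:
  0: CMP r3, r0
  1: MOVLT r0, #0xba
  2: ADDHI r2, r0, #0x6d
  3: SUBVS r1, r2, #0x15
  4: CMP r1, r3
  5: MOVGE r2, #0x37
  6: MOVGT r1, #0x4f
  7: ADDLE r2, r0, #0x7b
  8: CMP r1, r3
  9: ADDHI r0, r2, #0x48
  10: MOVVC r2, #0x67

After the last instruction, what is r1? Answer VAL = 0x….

VAL = 0x4f

0: ✓ CMP  NZCV=0011
1: ✓ MOVLT  r0←0xba
2: ✓ ADDHI  r2←0x27
3: ✓ SUBVS  r1←0x12
4: ✓ CMP  NZCV=0000
5: ✓ MOVGE  r2←0x37
6: ✓ MOVGT  r1←0x4f
7: · ADDLE
8: ✓ CMP  NZCV=1001
9: · ADDHI
10: · MOVVC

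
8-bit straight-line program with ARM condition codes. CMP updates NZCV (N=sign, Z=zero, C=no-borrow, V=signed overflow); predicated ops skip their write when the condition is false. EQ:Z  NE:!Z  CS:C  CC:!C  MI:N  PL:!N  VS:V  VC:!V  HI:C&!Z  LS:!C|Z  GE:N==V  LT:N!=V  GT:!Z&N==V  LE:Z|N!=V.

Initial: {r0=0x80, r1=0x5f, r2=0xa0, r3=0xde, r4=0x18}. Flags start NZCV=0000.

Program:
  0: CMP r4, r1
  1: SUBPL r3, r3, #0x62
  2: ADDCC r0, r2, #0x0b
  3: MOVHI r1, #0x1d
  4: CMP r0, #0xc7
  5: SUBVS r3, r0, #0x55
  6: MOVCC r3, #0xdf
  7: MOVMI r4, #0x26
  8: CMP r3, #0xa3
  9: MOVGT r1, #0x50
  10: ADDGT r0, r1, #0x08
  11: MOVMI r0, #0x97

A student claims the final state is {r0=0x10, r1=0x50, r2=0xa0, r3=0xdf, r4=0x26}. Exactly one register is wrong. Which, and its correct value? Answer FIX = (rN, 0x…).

[0] flags=1000 → (cmp)
[1] flags=1000 PL?F → skip
[2] flags=1000 CC?T → r0=0xab
[3] flags=1000 HI?F → skip
[4] flags=1000 → (cmp)
[5] flags=1000 VS?F → skip
[6] flags=1000 CC?T → r3=0xdf
[7] flags=1000 MI?T → r4=0x26
[8] flags=0010 → (cmp)
[9] flags=0010 GT?T → r1=0x50
[10] flags=0010 GT?T → r0=0x58
[11] flags=0010 MI?F → skip

FIX = (r0, 0x58)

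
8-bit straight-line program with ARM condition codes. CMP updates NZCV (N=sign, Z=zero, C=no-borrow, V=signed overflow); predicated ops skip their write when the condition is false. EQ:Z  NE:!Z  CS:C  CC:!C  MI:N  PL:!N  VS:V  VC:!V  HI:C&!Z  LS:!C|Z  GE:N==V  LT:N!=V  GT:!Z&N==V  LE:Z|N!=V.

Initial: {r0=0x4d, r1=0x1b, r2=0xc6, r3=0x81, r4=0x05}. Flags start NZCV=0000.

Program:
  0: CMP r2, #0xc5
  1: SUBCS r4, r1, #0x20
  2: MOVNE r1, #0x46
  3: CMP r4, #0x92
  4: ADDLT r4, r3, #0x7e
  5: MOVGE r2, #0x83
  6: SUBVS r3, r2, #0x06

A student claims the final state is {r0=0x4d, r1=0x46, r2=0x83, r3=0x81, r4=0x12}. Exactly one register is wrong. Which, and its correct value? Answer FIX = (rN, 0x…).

[0] flags=0010 → (cmp)
[1] flags=0010 CS?T → r4=0xfb
[2] flags=0010 NE?T → r1=0x46
[3] flags=0010 → (cmp)
[4] flags=0010 LT?F → skip
[5] flags=0010 GE?T → r2=0x83
[6] flags=0010 VS?F → skip

FIX = (r4, 0xfb)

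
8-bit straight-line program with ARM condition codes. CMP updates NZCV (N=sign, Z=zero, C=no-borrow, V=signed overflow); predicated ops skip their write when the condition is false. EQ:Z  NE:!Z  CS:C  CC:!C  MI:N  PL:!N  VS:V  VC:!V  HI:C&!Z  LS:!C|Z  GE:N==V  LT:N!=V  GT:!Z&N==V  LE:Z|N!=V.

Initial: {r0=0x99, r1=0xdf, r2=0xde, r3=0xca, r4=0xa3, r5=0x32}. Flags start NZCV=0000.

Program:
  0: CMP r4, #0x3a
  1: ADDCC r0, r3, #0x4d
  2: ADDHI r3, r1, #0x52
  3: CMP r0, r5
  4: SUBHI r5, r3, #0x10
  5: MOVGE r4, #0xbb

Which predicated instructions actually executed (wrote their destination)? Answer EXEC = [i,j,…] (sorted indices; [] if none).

[0] flags=0011 → (cmp)
[1] flags=0011 CC?F → skip
[2] flags=0011 HI?T → r3=0x31
[3] flags=0011 → (cmp)
[4] flags=0011 HI?T → r5=0x21
[5] flags=0011 GE?F → skip

EXEC = [2,4]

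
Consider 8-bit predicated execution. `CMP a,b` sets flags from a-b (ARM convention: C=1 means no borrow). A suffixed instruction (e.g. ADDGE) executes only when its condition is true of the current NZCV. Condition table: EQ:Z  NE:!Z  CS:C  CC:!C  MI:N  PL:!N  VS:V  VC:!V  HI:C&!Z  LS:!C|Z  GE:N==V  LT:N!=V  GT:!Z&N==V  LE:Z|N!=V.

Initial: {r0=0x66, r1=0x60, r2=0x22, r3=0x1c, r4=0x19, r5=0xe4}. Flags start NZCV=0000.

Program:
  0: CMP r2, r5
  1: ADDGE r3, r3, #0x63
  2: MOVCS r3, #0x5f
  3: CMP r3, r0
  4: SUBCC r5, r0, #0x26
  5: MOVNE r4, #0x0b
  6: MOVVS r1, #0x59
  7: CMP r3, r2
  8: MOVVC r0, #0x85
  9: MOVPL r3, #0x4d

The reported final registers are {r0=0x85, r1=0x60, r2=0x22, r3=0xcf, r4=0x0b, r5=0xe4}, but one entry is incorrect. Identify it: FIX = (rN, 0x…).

0: ✓ CMP  NZCV=0000
1: ✓ ADDGE  r3←0x7f
2: · MOVCS
3: ✓ CMP  NZCV=0010
4: · SUBCC
5: ✓ MOVNE  r4←0x0b
6: · MOVVS
7: ✓ CMP  NZCV=0010
8: ✓ MOVVC  r0←0x85
9: ✓ MOVPL  r3←0x4d

FIX = (r3, 0x4d)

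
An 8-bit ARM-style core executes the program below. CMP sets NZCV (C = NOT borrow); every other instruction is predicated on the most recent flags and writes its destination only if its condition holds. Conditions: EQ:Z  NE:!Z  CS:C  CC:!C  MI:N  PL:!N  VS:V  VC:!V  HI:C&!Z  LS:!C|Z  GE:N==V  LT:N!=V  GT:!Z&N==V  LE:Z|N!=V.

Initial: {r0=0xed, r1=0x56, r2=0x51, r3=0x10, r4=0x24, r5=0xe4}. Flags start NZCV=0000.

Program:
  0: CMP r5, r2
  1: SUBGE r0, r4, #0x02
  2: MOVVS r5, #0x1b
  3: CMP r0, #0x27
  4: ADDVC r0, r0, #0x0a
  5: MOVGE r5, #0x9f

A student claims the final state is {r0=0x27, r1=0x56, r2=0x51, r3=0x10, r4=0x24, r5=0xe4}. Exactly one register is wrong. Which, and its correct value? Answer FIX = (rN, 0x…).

FIX = (r0, 0xf7)

0: ✓ CMP  NZCV=1010
1: · SUBGE
2: · MOVVS
3: ✓ CMP  NZCV=1010
4: ✓ ADDVC  r0←0xf7
5: · MOVGE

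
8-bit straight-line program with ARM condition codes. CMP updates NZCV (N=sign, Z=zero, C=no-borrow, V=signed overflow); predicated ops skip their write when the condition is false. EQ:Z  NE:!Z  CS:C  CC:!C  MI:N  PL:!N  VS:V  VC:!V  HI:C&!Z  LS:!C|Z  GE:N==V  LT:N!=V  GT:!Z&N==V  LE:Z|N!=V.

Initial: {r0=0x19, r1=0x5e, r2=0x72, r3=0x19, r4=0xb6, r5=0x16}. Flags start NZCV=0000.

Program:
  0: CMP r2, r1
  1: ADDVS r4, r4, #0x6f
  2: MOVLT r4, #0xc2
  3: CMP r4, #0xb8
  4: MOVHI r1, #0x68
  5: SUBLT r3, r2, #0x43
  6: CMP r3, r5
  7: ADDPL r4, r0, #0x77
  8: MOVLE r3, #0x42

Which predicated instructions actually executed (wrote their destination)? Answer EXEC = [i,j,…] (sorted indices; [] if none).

[0] flags=0010 → (cmp)
[1] flags=0010 VS?F → skip
[2] flags=0010 LT?F → skip
[3] flags=1000 → (cmp)
[4] flags=1000 HI?F → skip
[5] flags=1000 LT?T → r3=0x2f
[6] flags=0010 → (cmp)
[7] flags=0010 PL?T → r4=0x90
[8] flags=0010 LE?F → skip

EXEC = [5,7]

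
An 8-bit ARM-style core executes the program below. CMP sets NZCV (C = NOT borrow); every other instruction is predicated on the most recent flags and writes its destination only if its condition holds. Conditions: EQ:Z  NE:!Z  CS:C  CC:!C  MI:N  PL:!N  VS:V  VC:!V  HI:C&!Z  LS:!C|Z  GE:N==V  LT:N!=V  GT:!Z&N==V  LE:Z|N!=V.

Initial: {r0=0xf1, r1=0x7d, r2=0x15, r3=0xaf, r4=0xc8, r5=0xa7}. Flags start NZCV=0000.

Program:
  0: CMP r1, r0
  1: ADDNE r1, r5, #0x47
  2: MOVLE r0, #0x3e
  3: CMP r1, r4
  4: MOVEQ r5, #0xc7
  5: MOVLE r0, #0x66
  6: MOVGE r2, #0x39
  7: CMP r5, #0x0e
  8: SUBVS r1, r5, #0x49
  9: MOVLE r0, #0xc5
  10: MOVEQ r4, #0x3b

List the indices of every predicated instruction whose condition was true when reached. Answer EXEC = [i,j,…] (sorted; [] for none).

[0] flags=1001 → (cmp)
[1] flags=1001 NE?T → r1=0xee
[2] flags=1001 LE?F → skip
[3] flags=0010 → (cmp)
[4] flags=0010 EQ?F → skip
[5] flags=0010 LE?F → skip
[6] flags=0010 GE?T → r2=0x39
[7] flags=1010 → (cmp)
[8] flags=1010 VS?F → skip
[9] flags=1010 LE?T → r0=0xc5
[10] flags=1010 EQ?F → skip

EXEC = [1,6,9]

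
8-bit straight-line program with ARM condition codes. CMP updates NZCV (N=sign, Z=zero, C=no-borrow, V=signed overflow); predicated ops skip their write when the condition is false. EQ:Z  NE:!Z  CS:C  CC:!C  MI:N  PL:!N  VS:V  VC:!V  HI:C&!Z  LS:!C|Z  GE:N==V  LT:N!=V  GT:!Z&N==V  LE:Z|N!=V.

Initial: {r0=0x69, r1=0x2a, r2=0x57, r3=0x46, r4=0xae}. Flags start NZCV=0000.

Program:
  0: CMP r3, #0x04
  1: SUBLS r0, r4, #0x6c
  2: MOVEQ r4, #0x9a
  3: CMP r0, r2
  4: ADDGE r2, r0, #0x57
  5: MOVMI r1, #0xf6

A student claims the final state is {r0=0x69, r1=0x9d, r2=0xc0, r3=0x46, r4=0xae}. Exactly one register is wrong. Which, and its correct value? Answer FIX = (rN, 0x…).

[0] flags=0010 → (cmp)
[1] flags=0010 LS?F → skip
[2] flags=0010 EQ?F → skip
[3] flags=0010 → (cmp)
[4] flags=0010 GE?T → r2=0xc0
[5] flags=0010 MI?F → skip

FIX = (r1, 0x2a)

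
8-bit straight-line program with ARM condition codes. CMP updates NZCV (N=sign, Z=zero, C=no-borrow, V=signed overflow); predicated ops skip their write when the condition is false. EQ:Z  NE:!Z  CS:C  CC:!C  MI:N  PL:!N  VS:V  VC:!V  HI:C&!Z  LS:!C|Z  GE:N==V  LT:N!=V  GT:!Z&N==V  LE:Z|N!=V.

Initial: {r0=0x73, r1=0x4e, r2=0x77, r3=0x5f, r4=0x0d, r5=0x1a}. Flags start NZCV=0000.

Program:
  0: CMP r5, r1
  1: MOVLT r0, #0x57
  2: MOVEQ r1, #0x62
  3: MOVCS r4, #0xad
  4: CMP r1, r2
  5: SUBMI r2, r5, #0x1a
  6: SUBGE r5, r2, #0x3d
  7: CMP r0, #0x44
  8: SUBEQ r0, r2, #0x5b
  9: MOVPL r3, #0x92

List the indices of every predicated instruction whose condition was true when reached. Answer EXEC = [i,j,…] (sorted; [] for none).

EXEC = [1,5,9]

0: ✓ CMP  NZCV=1000
1: ✓ MOVLT  r0←0x57
2: · MOVEQ
3: · MOVCS
4: ✓ CMP  NZCV=1000
5: ✓ SUBMI  r2←0x00
6: · SUBGE
7: ✓ CMP  NZCV=0010
8: · SUBEQ
9: ✓ MOVPL  r3←0x92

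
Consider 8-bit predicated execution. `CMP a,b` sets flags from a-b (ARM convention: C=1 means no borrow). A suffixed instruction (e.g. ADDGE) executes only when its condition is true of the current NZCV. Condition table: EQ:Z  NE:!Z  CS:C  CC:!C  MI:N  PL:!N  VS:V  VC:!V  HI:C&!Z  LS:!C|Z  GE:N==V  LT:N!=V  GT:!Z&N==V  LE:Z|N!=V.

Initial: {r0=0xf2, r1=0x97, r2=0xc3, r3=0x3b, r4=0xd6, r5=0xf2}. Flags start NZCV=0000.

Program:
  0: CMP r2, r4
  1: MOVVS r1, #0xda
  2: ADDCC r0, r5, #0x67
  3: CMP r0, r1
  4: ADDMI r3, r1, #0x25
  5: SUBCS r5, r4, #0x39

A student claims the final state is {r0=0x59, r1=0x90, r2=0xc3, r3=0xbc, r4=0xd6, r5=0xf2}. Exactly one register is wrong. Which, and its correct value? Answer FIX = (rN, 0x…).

[0] flags=1000 → (cmp)
[1] flags=1000 VS?F → skip
[2] flags=1000 CC?T → r0=0x59
[3] flags=1001 → (cmp)
[4] flags=1001 MI?T → r3=0xbc
[5] flags=1001 CS?F → skip

FIX = (r1, 0x97)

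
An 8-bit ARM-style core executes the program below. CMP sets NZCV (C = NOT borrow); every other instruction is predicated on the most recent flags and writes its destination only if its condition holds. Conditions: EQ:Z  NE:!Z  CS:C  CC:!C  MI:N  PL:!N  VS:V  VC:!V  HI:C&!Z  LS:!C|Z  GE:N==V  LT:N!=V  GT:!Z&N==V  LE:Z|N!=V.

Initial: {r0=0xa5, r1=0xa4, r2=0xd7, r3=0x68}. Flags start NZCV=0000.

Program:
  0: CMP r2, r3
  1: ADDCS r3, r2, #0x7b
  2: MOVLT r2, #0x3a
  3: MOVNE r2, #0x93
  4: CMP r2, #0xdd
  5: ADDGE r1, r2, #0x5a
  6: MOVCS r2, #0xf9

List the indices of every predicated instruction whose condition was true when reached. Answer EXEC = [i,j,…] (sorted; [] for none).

[0] flags=0011 → (cmp)
[1] flags=0011 CS?T → r3=0x52
[2] flags=0011 LT?T → r2=0x3a
[3] flags=0011 NE?T → r2=0x93
[4] flags=1000 → (cmp)
[5] flags=1000 GE?F → skip
[6] flags=1000 CS?F → skip

EXEC = [1,2,3]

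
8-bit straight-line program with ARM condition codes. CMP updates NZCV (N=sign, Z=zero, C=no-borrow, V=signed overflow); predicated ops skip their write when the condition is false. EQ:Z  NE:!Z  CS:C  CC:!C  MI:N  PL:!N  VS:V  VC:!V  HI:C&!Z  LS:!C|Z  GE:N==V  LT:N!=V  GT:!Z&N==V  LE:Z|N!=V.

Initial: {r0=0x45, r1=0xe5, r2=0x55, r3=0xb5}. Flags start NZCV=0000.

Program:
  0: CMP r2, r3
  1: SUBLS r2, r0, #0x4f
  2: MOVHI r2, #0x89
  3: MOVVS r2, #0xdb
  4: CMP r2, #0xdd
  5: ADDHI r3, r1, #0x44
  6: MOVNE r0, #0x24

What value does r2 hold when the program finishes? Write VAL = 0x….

0: ✓ CMP  NZCV=1001
1: ✓ SUBLS  r2←0xf6
2: · MOVHI
3: ✓ MOVVS  r2←0xdb
4: ✓ CMP  NZCV=1000
5: · ADDHI
6: ✓ MOVNE  r0←0x24

VAL = 0xdb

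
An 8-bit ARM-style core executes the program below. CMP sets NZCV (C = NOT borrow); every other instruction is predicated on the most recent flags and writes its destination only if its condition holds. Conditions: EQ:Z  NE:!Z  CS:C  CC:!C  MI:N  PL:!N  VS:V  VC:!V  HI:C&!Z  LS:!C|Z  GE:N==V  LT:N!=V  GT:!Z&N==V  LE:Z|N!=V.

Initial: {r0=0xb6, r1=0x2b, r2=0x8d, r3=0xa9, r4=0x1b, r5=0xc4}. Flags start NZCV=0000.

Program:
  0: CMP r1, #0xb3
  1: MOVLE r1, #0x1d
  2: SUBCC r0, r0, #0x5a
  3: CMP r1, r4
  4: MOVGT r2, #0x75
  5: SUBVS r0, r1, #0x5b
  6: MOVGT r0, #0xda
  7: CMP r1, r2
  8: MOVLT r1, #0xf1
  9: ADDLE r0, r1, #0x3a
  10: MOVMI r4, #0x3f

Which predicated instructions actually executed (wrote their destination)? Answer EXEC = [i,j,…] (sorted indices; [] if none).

0: ✓ CMP  NZCV=0000
1: · MOVLE
2: ✓ SUBCC  r0←0x5c
3: ✓ CMP  NZCV=0010
4: ✓ MOVGT  r2←0x75
5: · SUBVS
6: ✓ MOVGT  r0←0xda
7: ✓ CMP  NZCV=1000
8: ✓ MOVLT  r1←0xf1
9: ✓ ADDLE  r0←0x2b
10: ✓ MOVMI  r4←0x3f

EXEC = [2,4,6,8,9,10]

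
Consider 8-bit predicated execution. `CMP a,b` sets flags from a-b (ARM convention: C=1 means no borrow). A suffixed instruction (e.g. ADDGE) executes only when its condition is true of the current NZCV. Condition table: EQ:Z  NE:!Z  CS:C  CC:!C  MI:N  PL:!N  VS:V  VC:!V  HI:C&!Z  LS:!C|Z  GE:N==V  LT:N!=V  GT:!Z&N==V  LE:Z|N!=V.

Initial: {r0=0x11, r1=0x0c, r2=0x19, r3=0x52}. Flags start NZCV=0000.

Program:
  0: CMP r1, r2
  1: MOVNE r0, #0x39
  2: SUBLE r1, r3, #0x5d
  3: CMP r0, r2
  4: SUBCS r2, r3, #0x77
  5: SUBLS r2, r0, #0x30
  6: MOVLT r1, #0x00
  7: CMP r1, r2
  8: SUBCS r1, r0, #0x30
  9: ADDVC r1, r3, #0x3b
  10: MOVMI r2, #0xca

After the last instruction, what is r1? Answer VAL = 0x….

VAL = 0x8d

0: ✓ CMP  NZCV=1000
1: ✓ MOVNE  r0←0x39
2: ✓ SUBLE  r1←0xf5
3: ✓ CMP  NZCV=0010
4: ✓ SUBCS  r2←0xdb
5: · SUBLS
6: · MOVLT
7: ✓ CMP  NZCV=0010
8: ✓ SUBCS  r1←0x09
9: ✓ ADDVC  r1←0x8d
10: · MOVMI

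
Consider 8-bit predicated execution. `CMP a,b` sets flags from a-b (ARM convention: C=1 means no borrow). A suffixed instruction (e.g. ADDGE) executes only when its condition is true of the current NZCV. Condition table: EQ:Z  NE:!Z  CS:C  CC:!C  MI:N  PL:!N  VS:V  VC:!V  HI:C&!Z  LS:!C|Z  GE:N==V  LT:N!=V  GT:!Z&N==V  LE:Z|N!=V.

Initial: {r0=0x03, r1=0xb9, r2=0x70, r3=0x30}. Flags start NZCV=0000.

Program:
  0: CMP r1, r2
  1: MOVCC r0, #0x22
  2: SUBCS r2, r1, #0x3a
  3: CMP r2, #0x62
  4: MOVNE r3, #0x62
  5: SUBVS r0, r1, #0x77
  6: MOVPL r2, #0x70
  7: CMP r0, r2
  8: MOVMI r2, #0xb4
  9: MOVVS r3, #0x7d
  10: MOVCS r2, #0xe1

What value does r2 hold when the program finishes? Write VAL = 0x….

VAL = 0xb4

0: ✓ CMP  NZCV=0011
1: · MOVCC
2: ✓ SUBCS  r2←0x7f
3: ✓ CMP  NZCV=0010
4: ✓ MOVNE  r3←0x62
5: · SUBVS
6: ✓ MOVPL  r2←0x70
7: ✓ CMP  NZCV=1000
8: ✓ MOVMI  r2←0xb4
9: · MOVVS
10: · MOVCS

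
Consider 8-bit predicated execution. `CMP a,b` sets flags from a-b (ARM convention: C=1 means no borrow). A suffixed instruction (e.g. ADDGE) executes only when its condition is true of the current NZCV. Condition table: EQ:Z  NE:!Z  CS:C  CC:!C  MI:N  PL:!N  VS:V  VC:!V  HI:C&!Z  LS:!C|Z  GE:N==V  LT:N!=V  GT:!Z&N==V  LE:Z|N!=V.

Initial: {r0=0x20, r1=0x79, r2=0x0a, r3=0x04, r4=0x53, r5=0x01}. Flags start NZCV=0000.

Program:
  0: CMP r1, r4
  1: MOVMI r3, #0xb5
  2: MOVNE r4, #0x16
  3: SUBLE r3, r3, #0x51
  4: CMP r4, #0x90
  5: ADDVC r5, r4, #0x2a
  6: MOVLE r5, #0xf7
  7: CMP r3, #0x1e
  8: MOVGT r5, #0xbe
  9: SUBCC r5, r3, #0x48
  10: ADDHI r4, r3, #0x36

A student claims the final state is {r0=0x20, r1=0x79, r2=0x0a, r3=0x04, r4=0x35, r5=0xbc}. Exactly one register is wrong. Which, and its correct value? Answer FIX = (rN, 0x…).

FIX = (r4, 0x16)

[0] flags=0010 → (cmp)
[1] flags=0010 MI?F → skip
[2] flags=0010 NE?T → r4=0x16
[3] flags=0010 LE?F → skip
[4] flags=1001 → (cmp)
[5] flags=1001 VC?F → skip
[6] flags=1001 LE?F → skip
[7] flags=1000 → (cmp)
[8] flags=1000 GT?F → skip
[9] flags=1000 CC?T → r5=0xbc
[10] flags=1000 HI?F → skip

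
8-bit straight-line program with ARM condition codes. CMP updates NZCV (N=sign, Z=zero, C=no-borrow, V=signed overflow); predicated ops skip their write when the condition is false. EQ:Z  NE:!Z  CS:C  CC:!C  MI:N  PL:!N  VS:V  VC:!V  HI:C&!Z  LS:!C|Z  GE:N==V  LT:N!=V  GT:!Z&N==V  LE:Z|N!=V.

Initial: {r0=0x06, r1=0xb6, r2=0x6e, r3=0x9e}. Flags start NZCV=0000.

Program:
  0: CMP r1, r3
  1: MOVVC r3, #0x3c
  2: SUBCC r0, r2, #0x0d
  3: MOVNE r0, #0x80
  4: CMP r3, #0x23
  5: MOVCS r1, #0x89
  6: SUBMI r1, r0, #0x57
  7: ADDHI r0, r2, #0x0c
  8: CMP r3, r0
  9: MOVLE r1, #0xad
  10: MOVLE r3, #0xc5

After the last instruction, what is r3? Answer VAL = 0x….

0: ✓ CMP  NZCV=0010
1: ✓ MOVVC  r3←0x3c
2: · SUBCC
3: ✓ MOVNE  r0←0x80
4: ✓ CMP  NZCV=0010
5: ✓ MOVCS  r1←0x89
6: · SUBMI
7: ✓ ADDHI  r0←0x7a
8: ✓ CMP  NZCV=1000
9: ✓ MOVLE  r1←0xad
10: ✓ MOVLE  r3←0xc5

VAL = 0xc5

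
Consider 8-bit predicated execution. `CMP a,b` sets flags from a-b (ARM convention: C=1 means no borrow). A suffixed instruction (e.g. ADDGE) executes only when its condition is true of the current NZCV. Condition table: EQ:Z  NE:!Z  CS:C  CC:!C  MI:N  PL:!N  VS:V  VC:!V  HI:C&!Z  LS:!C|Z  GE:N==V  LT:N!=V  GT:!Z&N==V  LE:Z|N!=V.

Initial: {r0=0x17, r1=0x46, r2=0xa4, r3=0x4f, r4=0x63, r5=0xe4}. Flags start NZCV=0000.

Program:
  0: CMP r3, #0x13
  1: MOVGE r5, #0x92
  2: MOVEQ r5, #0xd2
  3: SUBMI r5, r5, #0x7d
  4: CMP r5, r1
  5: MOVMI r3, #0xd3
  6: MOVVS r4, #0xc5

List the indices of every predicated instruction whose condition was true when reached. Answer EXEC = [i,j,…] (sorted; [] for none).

EXEC = [1,6]

0: ✓ CMP  NZCV=0010
1: ✓ MOVGE  r5←0x92
2: · MOVEQ
3: · SUBMI
4: ✓ CMP  NZCV=0011
5: · MOVMI
6: ✓ MOVVS  r4←0xc5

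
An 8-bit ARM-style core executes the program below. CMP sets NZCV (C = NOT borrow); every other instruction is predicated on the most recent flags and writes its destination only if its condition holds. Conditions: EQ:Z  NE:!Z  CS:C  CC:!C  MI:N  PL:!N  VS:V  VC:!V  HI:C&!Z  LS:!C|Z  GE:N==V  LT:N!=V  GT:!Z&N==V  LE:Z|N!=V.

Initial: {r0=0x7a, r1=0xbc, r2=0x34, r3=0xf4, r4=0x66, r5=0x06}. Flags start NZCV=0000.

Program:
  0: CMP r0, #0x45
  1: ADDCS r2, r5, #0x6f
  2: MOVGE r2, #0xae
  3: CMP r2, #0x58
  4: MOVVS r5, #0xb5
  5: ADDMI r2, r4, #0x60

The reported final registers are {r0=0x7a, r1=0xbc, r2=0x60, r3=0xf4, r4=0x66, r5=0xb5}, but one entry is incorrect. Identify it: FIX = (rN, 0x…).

FIX = (r2, 0xae)

[0] flags=0010 → (cmp)
[1] flags=0010 CS?T → r2=0x75
[2] flags=0010 GE?T → r2=0xae
[3] flags=0011 → (cmp)
[4] flags=0011 VS?T → r5=0xb5
[5] flags=0011 MI?F → skip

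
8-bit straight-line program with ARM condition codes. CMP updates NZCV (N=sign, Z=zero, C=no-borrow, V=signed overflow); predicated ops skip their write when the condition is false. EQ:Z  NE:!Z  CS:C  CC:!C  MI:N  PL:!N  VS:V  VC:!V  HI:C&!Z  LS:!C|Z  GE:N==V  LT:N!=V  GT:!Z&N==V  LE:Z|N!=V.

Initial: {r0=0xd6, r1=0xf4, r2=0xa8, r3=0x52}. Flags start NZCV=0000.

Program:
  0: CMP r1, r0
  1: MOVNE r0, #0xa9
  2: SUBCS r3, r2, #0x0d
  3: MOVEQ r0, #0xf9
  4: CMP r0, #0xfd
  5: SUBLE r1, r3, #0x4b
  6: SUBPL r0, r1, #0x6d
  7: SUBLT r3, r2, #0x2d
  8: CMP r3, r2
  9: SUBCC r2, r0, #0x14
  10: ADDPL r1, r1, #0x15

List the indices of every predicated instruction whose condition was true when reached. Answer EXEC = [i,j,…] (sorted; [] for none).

0: ✓ CMP  NZCV=0010
1: ✓ MOVNE  r0←0xa9
2: ✓ SUBCS  r3←0x9b
3: · MOVEQ
4: ✓ CMP  NZCV=1000
5: ✓ SUBLE  r1←0x50
6: · SUBPL
7: ✓ SUBLT  r3←0x7b
8: ✓ CMP  NZCV=1001
9: ✓ SUBCC  r2←0x95
10: · ADDPL

EXEC = [1,2,5,7,9]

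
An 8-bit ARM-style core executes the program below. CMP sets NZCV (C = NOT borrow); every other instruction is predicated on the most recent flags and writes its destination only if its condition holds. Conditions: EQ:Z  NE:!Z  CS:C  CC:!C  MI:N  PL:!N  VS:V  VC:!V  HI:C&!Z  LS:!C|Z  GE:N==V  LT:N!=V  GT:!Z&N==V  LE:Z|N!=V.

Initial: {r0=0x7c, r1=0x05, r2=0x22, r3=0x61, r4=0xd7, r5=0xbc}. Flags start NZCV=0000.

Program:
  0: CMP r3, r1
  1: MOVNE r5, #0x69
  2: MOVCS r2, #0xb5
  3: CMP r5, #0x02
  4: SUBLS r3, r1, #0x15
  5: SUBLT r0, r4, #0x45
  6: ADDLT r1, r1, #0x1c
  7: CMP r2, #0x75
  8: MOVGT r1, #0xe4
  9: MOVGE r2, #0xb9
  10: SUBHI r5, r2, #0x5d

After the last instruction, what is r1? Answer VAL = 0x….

VAL = 0x05

[0] flags=0010 → (cmp)
[1] flags=0010 NE?T → r5=0x69
[2] flags=0010 CS?T → r2=0xb5
[3] flags=0010 → (cmp)
[4] flags=0010 LS?F → skip
[5] flags=0010 LT?F → skip
[6] flags=0010 LT?F → skip
[7] flags=0011 → (cmp)
[8] flags=0011 GT?F → skip
[9] flags=0011 GE?F → skip
[10] flags=0011 HI?T → r5=0x58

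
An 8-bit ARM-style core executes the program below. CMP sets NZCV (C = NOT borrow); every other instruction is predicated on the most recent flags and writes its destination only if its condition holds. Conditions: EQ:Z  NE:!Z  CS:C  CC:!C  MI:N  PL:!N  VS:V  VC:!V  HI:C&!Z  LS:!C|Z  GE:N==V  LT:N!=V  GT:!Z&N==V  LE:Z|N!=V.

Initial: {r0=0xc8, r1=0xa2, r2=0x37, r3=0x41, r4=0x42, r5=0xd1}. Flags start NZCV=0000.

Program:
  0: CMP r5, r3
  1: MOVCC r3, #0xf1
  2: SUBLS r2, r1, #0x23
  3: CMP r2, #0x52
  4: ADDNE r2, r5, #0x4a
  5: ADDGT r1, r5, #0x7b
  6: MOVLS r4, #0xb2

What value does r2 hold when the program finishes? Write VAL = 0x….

VAL = 0x1b

0: ✓ CMP  NZCV=1010
1: · MOVCC
2: · SUBLS
3: ✓ CMP  NZCV=1000
4: ✓ ADDNE  r2←0x1b
5: · ADDGT
6: ✓ MOVLS  r4←0xb2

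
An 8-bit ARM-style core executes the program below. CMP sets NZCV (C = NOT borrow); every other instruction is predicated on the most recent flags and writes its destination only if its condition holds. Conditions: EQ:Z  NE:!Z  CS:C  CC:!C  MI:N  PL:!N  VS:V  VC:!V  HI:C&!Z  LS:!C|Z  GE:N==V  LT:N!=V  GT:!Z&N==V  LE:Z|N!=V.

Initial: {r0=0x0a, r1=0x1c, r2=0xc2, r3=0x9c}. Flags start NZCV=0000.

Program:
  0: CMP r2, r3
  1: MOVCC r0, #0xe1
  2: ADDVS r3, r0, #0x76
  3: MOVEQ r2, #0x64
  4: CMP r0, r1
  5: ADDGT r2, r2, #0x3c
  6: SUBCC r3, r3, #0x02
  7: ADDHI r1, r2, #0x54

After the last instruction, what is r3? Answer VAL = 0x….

VAL = 0x9a

0: ✓ CMP  NZCV=0010
1: · MOVCC
2: · ADDVS
3: · MOVEQ
4: ✓ CMP  NZCV=1000
5: · ADDGT
6: ✓ SUBCC  r3←0x9a
7: · ADDHI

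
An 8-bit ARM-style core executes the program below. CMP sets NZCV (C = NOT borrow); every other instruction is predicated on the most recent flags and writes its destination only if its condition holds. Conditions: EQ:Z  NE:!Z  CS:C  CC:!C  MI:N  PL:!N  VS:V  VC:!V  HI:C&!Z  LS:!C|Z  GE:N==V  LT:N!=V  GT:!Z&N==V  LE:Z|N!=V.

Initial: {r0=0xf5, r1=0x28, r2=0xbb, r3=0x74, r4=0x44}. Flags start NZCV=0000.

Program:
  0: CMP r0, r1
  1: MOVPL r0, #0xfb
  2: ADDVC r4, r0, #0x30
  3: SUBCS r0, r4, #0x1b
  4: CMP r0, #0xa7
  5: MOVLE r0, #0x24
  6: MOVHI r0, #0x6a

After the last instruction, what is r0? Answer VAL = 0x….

0: ✓ CMP  NZCV=1010
1: · MOVPL
2: ✓ ADDVC  r4←0x25
3: ✓ SUBCS  r0←0x0a
4: ✓ CMP  NZCV=0000
5: · MOVLE
6: · MOVHI

VAL = 0x0a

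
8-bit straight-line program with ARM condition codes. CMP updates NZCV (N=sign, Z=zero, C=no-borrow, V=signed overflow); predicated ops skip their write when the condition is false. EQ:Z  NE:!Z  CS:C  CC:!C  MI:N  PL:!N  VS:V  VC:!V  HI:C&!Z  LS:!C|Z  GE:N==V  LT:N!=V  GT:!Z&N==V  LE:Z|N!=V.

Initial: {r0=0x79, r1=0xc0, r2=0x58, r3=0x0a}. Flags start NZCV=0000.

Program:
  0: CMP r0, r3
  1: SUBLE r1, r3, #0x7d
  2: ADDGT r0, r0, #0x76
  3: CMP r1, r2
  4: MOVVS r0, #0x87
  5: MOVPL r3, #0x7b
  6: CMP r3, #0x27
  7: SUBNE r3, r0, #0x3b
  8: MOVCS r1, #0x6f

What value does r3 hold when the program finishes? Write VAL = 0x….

0: ✓ CMP  NZCV=0010
1: · SUBLE
2: ✓ ADDGT  r0←0xef
3: ✓ CMP  NZCV=0011
4: ✓ MOVVS  r0←0x87
5: ✓ MOVPL  r3←0x7b
6: ✓ CMP  NZCV=0010
7: ✓ SUBNE  r3←0x4c
8: ✓ MOVCS  r1←0x6f

VAL = 0x4c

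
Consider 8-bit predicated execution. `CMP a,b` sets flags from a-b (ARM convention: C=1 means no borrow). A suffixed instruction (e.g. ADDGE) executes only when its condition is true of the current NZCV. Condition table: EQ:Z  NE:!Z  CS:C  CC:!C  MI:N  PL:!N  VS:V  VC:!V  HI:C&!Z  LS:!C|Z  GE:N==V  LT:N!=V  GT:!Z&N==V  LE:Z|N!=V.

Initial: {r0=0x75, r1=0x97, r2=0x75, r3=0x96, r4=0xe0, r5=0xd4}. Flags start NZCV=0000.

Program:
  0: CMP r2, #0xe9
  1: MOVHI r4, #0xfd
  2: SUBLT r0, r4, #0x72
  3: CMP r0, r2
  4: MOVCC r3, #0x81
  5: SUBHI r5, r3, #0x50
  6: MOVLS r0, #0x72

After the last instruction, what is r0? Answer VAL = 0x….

VAL = 0x72

[0] flags=1001 → (cmp)
[1] flags=1001 HI?F → skip
[2] flags=1001 LT?F → skip
[3] flags=0110 → (cmp)
[4] flags=0110 CC?F → skip
[5] flags=0110 HI?F → skip
[6] flags=0110 LS?T → r0=0x72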